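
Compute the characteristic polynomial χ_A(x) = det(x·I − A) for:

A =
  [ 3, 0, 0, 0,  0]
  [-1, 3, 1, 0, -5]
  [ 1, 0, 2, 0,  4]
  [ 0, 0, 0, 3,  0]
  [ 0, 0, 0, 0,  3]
x^5 - 14*x^4 + 78*x^3 - 216*x^2 + 297*x - 162

Expanding det(x·I − A) (e.g. by cofactor expansion or by noting that A is similar to its Jordan form J, which has the same characteristic polynomial as A) gives
  χ_A(x) = x^5 - 14*x^4 + 78*x^3 - 216*x^2 + 297*x - 162
which factors as (x - 3)^4*(x - 2). The eigenvalues (with algebraic multiplicities) are λ = 2 with multiplicity 1, λ = 3 with multiplicity 4.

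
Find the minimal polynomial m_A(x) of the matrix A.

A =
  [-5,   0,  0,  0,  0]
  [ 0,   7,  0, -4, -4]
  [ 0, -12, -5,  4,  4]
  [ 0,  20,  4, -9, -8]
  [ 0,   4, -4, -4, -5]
x^2 + 6*x + 5

The characteristic polynomial is χ_A(x) = (x + 1)^2*(x + 5)^3, so the eigenvalues are known. The minimal polynomial is
  m_A(x) = Π_λ (x − λ)^{k_λ}
where k_λ is the size of the *largest* Jordan block for λ (equivalently, the smallest k with (A − λI)^k v = 0 for every generalised eigenvector v of λ).

  λ = -5: largest Jordan block has size 1, contributing (x + 5)
  λ = -1: largest Jordan block has size 1, contributing (x + 1)

So m_A(x) = (x + 1)*(x + 5) = x^2 + 6*x + 5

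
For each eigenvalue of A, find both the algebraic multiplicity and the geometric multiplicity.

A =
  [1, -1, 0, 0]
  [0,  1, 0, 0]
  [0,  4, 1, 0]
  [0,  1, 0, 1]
λ = 1: alg = 4, geom = 3

Step 1 — factor the characteristic polynomial to read off the algebraic multiplicities:
  χ_A(x) = (x - 1)^4

Step 2 — compute geometric multiplicities via the rank-nullity identity g(λ) = n − rank(A − λI):
  rank(A − (1)·I) = 1, so dim ker(A − (1)·I) = n − 1 = 3

Summary:
  λ = 1: algebraic multiplicity = 4, geometric multiplicity = 3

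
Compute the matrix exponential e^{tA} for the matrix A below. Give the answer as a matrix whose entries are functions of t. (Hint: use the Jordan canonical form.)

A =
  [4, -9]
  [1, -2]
e^{tA} =
  [3*t*exp(t) + exp(t), -9*t*exp(t)]
  [t*exp(t), -3*t*exp(t) + exp(t)]

Strategy: write A = P · J · P⁻¹ where J is a Jordan canonical form, so e^{tA} = P · e^{tJ} · P⁻¹, and e^{tJ} can be computed block-by-block.

A has Jordan form
J =
  [1, 1]
  [0, 1]
(up to reordering of blocks).

Per-block formulas:
  For a 2×2 Jordan block J_2(1): exp(t · J_2(1)) = e^(1t)·(I + t·N), where N is the 2×2 nilpotent shift.

After assembling e^{tJ} and conjugating by P, we get:

e^{tA} =
  [3*t*exp(t) + exp(t), -9*t*exp(t)]
  [t*exp(t), -3*t*exp(t) + exp(t)]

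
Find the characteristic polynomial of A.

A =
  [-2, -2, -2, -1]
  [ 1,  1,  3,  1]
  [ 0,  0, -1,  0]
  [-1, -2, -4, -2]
x^4 + 4*x^3 + 6*x^2 + 4*x + 1

Expanding det(x·I − A) (e.g. by cofactor expansion or by noting that A is similar to its Jordan form J, which has the same characteristic polynomial as A) gives
  χ_A(x) = x^4 + 4*x^3 + 6*x^2 + 4*x + 1
which factors as (x + 1)^4. The eigenvalues (with algebraic multiplicities) are λ = -1 with multiplicity 4.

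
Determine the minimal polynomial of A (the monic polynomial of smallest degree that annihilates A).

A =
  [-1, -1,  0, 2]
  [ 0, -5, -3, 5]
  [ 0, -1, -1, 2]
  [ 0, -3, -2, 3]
x^3 + 3*x^2 + 3*x + 1

The characteristic polynomial is χ_A(x) = (x + 1)^4, so the eigenvalues are known. The minimal polynomial is
  m_A(x) = Π_λ (x − λ)^{k_λ}
where k_λ is the size of the *largest* Jordan block for λ (equivalently, the smallest k with (A − λI)^k v = 0 for every generalised eigenvector v of λ).

  λ = -1: largest Jordan block has size 3, contributing (x + 1)^3

So m_A(x) = (x + 1)^3 = x^3 + 3*x^2 + 3*x + 1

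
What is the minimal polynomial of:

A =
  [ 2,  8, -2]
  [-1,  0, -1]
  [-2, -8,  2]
x^3 - 4*x^2

The characteristic polynomial is χ_A(x) = x^2*(x - 4), so the eigenvalues are known. The minimal polynomial is
  m_A(x) = Π_λ (x − λ)^{k_λ}
where k_λ is the size of the *largest* Jordan block for λ (equivalently, the smallest k with (A − λI)^k v = 0 for every generalised eigenvector v of λ).

  λ = 0: largest Jordan block has size 2, contributing (x − 0)^2
  λ = 4: largest Jordan block has size 1, contributing (x − 4)

So m_A(x) = x^2*(x - 4) = x^3 - 4*x^2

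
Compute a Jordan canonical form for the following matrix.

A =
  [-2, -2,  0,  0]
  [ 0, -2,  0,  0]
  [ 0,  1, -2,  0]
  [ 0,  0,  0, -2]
J_2(-2) ⊕ J_1(-2) ⊕ J_1(-2)

The characteristic polynomial is
  det(x·I − A) = x^4 + 8*x^3 + 24*x^2 + 32*x + 16 = (x + 2)^4

Eigenvalues and multiplicities (the geometric multiplicity of λ is n − rank(A − λI), which equals the number of Jordan blocks for λ):
  λ = -2: algebraic multiplicity = 4, geometric multiplicity = 3

Determining the block sizes for each eigenvalue:
  λ = -2: 3 blocks summing to 4 forces exactly one block of size 2 and the rest size 1 → block sizes [2, 1, 1]

Assembling the blocks gives a Jordan form
J =
  [-2,  1,  0,  0]
  [ 0, -2,  0,  0]
  [ 0,  0, -2,  0]
  [ 0,  0,  0, -2]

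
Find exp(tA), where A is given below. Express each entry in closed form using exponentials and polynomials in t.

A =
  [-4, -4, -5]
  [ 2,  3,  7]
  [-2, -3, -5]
e^{tA} =
  [3*t^2*exp(-2*t) - 2*t*exp(-2*t) + exp(-2*t), 3*t^2*exp(-2*t)/2 - 4*t*exp(-2*t), -3*t^2*exp(-2*t)/2 - 5*t*exp(-2*t)]
  [-4*t^2*exp(-2*t) + 2*t*exp(-2*t), -2*t^2*exp(-2*t) + 5*t*exp(-2*t) + exp(-2*t), 2*t^2*exp(-2*t) + 7*t*exp(-2*t)]
  [2*t^2*exp(-2*t) - 2*t*exp(-2*t), t^2*exp(-2*t) - 3*t*exp(-2*t), -t^2*exp(-2*t) - 3*t*exp(-2*t) + exp(-2*t)]

Strategy: write A = P · J · P⁻¹ where J is a Jordan canonical form, so e^{tA} = P · e^{tJ} · P⁻¹, and e^{tJ} can be computed block-by-block.

A has Jordan form
J =
  [-2,  1,  0]
  [ 0, -2,  1]
  [ 0,  0, -2]
(up to reordering of blocks).

Per-block formulas:
  For a 3×3 Jordan block J_3(-2): exp(t · J_3(-2)) = e^(-2t)·(I + t·N + (t^2/2)·N^2), where N is the 3×3 nilpotent shift.

After assembling e^{tJ} and conjugating by P, we get:

e^{tA} =
  [3*t^2*exp(-2*t) - 2*t*exp(-2*t) + exp(-2*t), 3*t^2*exp(-2*t)/2 - 4*t*exp(-2*t), -3*t^2*exp(-2*t)/2 - 5*t*exp(-2*t)]
  [-4*t^2*exp(-2*t) + 2*t*exp(-2*t), -2*t^2*exp(-2*t) + 5*t*exp(-2*t) + exp(-2*t), 2*t^2*exp(-2*t) + 7*t*exp(-2*t)]
  [2*t^2*exp(-2*t) - 2*t*exp(-2*t), t^2*exp(-2*t) - 3*t*exp(-2*t), -t^2*exp(-2*t) - 3*t*exp(-2*t) + exp(-2*t)]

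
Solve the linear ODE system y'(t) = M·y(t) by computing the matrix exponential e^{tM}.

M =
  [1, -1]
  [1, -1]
e^{tM} =
  [t + 1, -t]
  [t, 1 - t]

Strategy: write M = P · J · P⁻¹ where J is a Jordan canonical form, so e^{tM} = P · e^{tJ} · P⁻¹, and e^{tJ} can be computed block-by-block.

M has Jordan form
J =
  [0, 1]
  [0, 0]
(up to reordering of blocks).

Per-block formulas:
  For a 2×2 Jordan block J_2(0): exp(t · J_2(0)) = e^(0t)·(I + t·N), where N is the 2×2 nilpotent shift.

After assembling e^{tJ} and conjugating by P, we get:

e^{tM} =
  [t + 1, -t]
  [t, 1 - t]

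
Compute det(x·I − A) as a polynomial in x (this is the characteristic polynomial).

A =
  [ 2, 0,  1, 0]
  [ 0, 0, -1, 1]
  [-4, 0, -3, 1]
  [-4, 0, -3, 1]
x^4

Expanding det(x·I − A) (e.g. by cofactor expansion or by noting that A is similar to its Jordan form J, which has the same characteristic polynomial as A) gives
  χ_A(x) = x^4
which factors as x^4. The eigenvalues (with algebraic multiplicities) are λ = 0 with multiplicity 4.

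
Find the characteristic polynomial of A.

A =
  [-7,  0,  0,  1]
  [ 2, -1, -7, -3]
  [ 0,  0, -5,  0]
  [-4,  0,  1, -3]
x^4 + 16*x^3 + 90*x^2 + 200*x + 125

Expanding det(x·I − A) (e.g. by cofactor expansion or by noting that A is similar to its Jordan form J, which has the same characteristic polynomial as A) gives
  χ_A(x) = x^4 + 16*x^3 + 90*x^2 + 200*x + 125
which factors as (x + 1)*(x + 5)^3. The eigenvalues (with algebraic multiplicities) are λ = -5 with multiplicity 3, λ = -1 with multiplicity 1.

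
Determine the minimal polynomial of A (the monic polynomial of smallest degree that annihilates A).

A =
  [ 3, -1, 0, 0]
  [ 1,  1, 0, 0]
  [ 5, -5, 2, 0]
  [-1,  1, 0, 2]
x^2 - 4*x + 4

The characteristic polynomial is χ_A(x) = (x - 2)^4, so the eigenvalues are known. The minimal polynomial is
  m_A(x) = Π_λ (x − λ)^{k_λ}
where k_λ is the size of the *largest* Jordan block for λ (equivalently, the smallest k with (A − λI)^k v = 0 for every generalised eigenvector v of λ).

  λ = 2: largest Jordan block has size 2, contributing (x − 2)^2

So m_A(x) = (x - 2)^2 = x^2 - 4*x + 4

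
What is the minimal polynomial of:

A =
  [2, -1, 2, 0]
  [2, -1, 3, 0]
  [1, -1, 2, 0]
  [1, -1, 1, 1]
x^3 - 3*x^2 + 3*x - 1

The characteristic polynomial is χ_A(x) = (x - 1)^4, so the eigenvalues are known. The minimal polynomial is
  m_A(x) = Π_λ (x − λ)^{k_λ}
where k_λ is the size of the *largest* Jordan block for λ (equivalently, the smallest k with (A − λI)^k v = 0 for every generalised eigenvector v of λ).

  λ = 1: largest Jordan block has size 3, contributing (x − 1)^3

So m_A(x) = (x - 1)^3 = x^3 - 3*x^2 + 3*x - 1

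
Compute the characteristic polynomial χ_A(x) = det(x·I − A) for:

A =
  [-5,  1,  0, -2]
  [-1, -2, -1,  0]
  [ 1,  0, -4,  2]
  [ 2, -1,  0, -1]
x^4 + 12*x^3 + 54*x^2 + 108*x + 81

Expanding det(x·I − A) (e.g. by cofactor expansion or by noting that A is similar to its Jordan form J, which has the same characteristic polynomial as A) gives
  χ_A(x) = x^4 + 12*x^3 + 54*x^2 + 108*x + 81
which factors as (x + 3)^4. The eigenvalues (with algebraic multiplicities) are λ = -3 with multiplicity 4.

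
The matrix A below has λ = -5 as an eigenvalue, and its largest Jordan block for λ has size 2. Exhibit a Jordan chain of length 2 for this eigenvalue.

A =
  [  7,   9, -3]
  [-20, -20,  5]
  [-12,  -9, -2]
A Jordan chain for λ = -5 of length 2:
v_1 = (12, -20, -12)ᵀ
v_2 = (1, 0, 0)ᵀ

Let N = A − (-5)·I. We want v_2 with N^2 v_2 = 0 but N^1 v_2 ≠ 0; then v_{j-1} := N · v_j for j = 2, …, 2.

Pick v_2 = (1, 0, 0)ᵀ.
Then v_1 = N · v_2 = (12, -20, -12)ᵀ.

Sanity check: (A − (-5)·I) v_1 = (0, 0, 0)ᵀ = 0. ✓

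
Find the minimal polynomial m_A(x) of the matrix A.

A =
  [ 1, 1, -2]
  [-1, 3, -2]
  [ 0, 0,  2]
x^2 - 4*x + 4

The characteristic polynomial is χ_A(x) = (x - 2)^3, so the eigenvalues are known. The minimal polynomial is
  m_A(x) = Π_λ (x − λ)^{k_λ}
where k_λ is the size of the *largest* Jordan block for λ (equivalently, the smallest k with (A − λI)^k v = 0 for every generalised eigenvector v of λ).

  λ = 2: largest Jordan block has size 2, contributing (x − 2)^2

So m_A(x) = (x - 2)^2 = x^2 - 4*x + 4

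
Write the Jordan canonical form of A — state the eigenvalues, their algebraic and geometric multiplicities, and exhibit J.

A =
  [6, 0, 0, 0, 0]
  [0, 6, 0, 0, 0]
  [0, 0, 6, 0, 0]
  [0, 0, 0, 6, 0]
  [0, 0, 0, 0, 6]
J_1(6) ⊕ J_1(6) ⊕ J_1(6) ⊕ J_1(6) ⊕ J_1(6)

The characteristic polynomial is
  det(x·I − A) = x^5 - 30*x^4 + 360*x^3 - 2160*x^2 + 6480*x - 7776 = (x - 6)^5

Eigenvalues and multiplicities (the geometric multiplicity of λ is n − rank(A − λI), which equals the number of Jordan blocks for λ):
  λ = 6: algebraic multiplicity = 5, geometric multiplicity = 5

Determining the block sizes for each eigenvalue:
  λ = 6: gm = am = 5, so every block has size 1 → block sizes [1, 1, 1, 1, 1]

Assembling the blocks gives a Jordan form
J =
  [6, 0, 0, 0, 0]
  [0, 6, 0, 0, 0]
  [0, 0, 6, 0, 0]
  [0, 0, 0, 6, 0]
  [0, 0, 0, 0, 6]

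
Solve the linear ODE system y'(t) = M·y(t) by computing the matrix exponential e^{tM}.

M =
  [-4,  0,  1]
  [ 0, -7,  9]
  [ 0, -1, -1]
e^{tM} =
  [exp(-4*t), -t^2*exp(-4*t)/2, 3*t^2*exp(-4*t)/2 + t*exp(-4*t)]
  [0, -3*t*exp(-4*t) + exp(-4*t), 9*t*exp(-4*t)]
  [0, -t*exp(-4*t), 3*t*exp(-4*t) + exp(-4*t)]

Strategy: write M = P · J · P⁻¹ where J is a Jordan canonical form, so e^{tM} = P · e^{tJ} · P⁻¹, and e^{tJ} can be computed block-by-block.

M has Jordan form
J =
  [-4,  1,  0]
  [ 0, -4,  1]
  [ 0,  0, -4]
(up to reordering of blocks).

Per-block formulas:
  For a 3×3 Jordan block J_3(-4): exp(t · J_3(-4)) = e^(-4t)·(I + t·N + (t^2/2)·N^2), where N is the 3×3 nilpotent shift.

After assembling e^{tJ} and conjugating by P, we get:

e^{tM} =
  [exp(-4*t), -t^2*exp(-4*t)/2, 3*t^2*exp(-4*t)/2 + t*exp(-4*t)]
  [0, -3*t*exp(-4*t) + exp(-4*t), 9*t*exp(-4*t)]
  [0, -t*exp(-4*t), 3*t*exp(-4*t) + exp(-4*t)]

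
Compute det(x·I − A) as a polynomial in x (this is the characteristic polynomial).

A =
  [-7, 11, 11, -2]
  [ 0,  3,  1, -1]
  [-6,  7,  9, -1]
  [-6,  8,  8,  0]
x^4 - 5*x^3 + 6*x^2 + 4*x - 8

Expanding det(x·I − A) (e.g. by cofactor expansion or by noting that A is similar to its Jordan form J, which has the same characteristic polynomial as A) gives
  χ_A(x) = x^4 - 5*x^3 + 6*x^2 + 4*x - 8
which factors as (x - 2)^3*(x + 1). The eigenvalues (with algebraic multiplicities) are λ = -1 with multiplicity 1, λ = 2 with multiplicity 3.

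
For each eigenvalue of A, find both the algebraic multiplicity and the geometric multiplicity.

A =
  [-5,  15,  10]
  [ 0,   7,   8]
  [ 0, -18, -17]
λ = -5: alg = 3, geom = 2

Step 1 — factor the characteristic polynomial to read off the algebraic multiplicities:
  χ_A(x) = (x + 5)^3

Step 2 — compute geometric multiplicities via the rank-nullity identity g(λ) = n − rank(A − λI):
  rank(A − (-5)·I) = 1, so dim ker(A − (-5)·I) = n − 1 = 2

Summary:
  λ = -5: algebraic multiplicity = 3, geometric multiplicity = 2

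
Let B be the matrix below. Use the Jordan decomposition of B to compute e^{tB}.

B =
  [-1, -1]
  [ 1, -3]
e^{tB} =
  [t*exp(-2*t) + exp(-2*t), -t*exp(-2*t)]
  [t*exp(-2*t), -t*exp(-2*t) + exp(-2*t)]

Strategy: write B = P · J · P⁻¹ where J is a Jordan canonical form, so e^{tB} = P · e^{tJ} · P⁻¹, and e^{tJ} can be computed block-by-block.

B has Jordan form
J =
  [-2,  1]
  [ 0, -2]
(up to reordering of blocks).

Per-block formulas:
  For a 2×2 Jordan block J_2(-2): exp(t · J_2(-2)) = e^(-2t)·(I + t·N), where N is the 2×2 nilpotent shift.

After assembling e^{tJ} and conjugating by P, we get:

e^{tB} =
  [t*exp(-2*t) + exp(-2*t), -t*exp(-2*t)]
  [t*exp(-2*t), -t*exp(-2*t) + exp(-2*t)]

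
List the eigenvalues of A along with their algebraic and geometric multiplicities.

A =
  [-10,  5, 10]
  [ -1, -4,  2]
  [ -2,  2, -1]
λ = -5: alg = 3, geom = 2

Step 1 — factor the characteristic polynomial to read off the algebraic multiplicities:
  χ_A(x) = (x + 5)^3

Step 2 — compute geometric multiplicities via the rank-nullity identity g(λ) = n − rank(A − λI):
  rank(A − (-5)·I) = 1, so dim ker(A − (-5)·I) = n − 1 = 2

Summary:
  λ = -5: algebraic multiplicity = 3, geometric multiplicity = 2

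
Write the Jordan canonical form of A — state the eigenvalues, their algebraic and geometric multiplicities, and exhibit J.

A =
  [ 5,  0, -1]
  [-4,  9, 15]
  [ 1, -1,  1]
J_3(5)

The characteristic polynomial is
  det(x·I − A) = x^3 - 15*x^2 + 75*x - 125 = (x - 5)^3

Eigenvalues and multiplicities (the geometric multiplicity of λ is n − rank(A − λI), which equals the number of Jordan blocks for λ):
  λ = 5: algebraic multiplicity = 3, geometric multiplicity = 1

Determining the block sizes for each eigenvalue:
  λ = 5: one block (gm = 1), so the single block has size am = 3 → block sizes [3]

Assembling the blocks gives a Jordan form
J =
  [5, 1, 0]
  [0, 5, 1]
  [0, 0, 5]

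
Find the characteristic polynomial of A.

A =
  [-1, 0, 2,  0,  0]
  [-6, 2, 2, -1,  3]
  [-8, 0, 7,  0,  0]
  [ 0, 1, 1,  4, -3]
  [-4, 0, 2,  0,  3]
x^5 - 15*x^4 + 90*x^3 - 270*x^2 + 405*x - 243

Expanding det(x·I − A) (e.g. by cofactor expansion or by noting that A is similar to its Jordan form J, which has the same characteristic polynomial as A) gives
  χ_A(x) = x^5 - 15*x^4 + 90*x^3 - 270*x^2 + 405*x - 243
which factors as (x - 3)^5. The eigenvalues (with algebraic multiplicities) are λ = 3 with multiplicity 5.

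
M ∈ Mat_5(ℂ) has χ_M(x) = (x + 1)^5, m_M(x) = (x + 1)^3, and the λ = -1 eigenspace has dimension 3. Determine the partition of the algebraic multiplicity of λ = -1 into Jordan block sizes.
Block sizes for λ = -1: [3, 1, 1]

Step 1 — from the characteristic polynomial, algebraic multiplicity of λ = -1 is 5. From dim ker(M − (-1)·I) = 3, there are exactly 3 Jordan blocks for λ = -1.
Step 2 — from the minimal polynomial, the factor (x + 1)^3 tells us the largest block for λ = -1 has size 3.
Step 3 — with total size 5, 3 blocks, and largest block 3, the block sizes (in nonincreasing order) are [3, 1, 1].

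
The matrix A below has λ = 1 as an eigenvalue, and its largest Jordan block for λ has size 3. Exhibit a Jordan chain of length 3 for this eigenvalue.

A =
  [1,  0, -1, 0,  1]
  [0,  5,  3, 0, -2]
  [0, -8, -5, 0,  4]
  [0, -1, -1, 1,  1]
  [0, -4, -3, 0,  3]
A Jordan chain for λ = 1 of length 3:
v_1 = (4, 0, 0, 0, 0)ᵀ
v_2 = (0, 4, -8, -1, -4)ᵀ
v_3 = (0, 1, 0, 0, 0)ᵀ

Let N = A − (1)·I. We want v_3 with N^3 v_3 = 0 but N^2 v_3 ≠ 0; then v_{j-1} := N · v_j for j = 3, …, 2.

Pick v_3 = (0, 1, 0, 0, 0)ᵀ.
Then v_2 = N · v_3 = (0, 4, -8, -1, -4)ᵀ.
Then v_1 = N · v_2 = (4, 0, 0, 0, 0)ᵀ.

Sanity check: (A − (1)·I) v_1 = (0, 0, 0, 0, 0)ᵀ = 0. ✓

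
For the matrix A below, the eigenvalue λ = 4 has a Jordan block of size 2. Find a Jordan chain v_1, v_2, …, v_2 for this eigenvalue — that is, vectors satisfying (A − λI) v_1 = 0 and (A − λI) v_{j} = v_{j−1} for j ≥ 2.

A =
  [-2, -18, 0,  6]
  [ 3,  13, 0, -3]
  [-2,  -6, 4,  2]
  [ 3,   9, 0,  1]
A Jordan chain for λ = 4 of length 2:
v_1 = (-6, 3, -2, 3)ᵀ
v_2 = (1, 0, 0, 0)ᵀ

Let N = A − (4)·I. We want v_2 with N^2 v_2 = 0 but N^1 v_2 ≠ 0; then v_{j-1} := N · v_j for j = 2, …, 2.

Pick v_2 = (1, 0, 0, 0)ᵀ.
Then v_1 = N · v_2 = (-6, 3, -2, 3)ᵀ.

Sanity check: (A − (4)·I) v_1 = (0, 0, 0, 0)ᵀ = 0. ✓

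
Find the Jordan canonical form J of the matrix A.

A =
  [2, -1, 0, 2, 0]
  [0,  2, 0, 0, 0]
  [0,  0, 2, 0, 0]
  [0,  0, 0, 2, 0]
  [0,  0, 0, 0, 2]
J_2(2) ⊕ J_1(2) ⊕ J_1(2) ⊕ J_1(2)

The characteristic polynomial is
  det(x·I − A) = x^5 - 10*x^4 + 40*x^3 - 80*x^2 + 80*x - 32 = (x - 2)^5

Eigenvalues and multiplicities (the geometric multiplicity of λ is n − rank(A − λI), which equals the number of Jordan blocks for λ):
  λ = 2: algebraic multiplicity = 5, geometric multiplicity = 4

Determining the block sizes for each eigenvalue:
  λ = 2: 4 blocks summing to 5 forces exactly one block of size 2 and the rest size 1 → block sizes [2, 1, 1, 1]

Assembling the blocks gives a Jordan form
J =
  [2, 1, 0, 0, 0]
  [0, 2, 0, 0, 0]
  [0, 0, 2, 0, 0]
  [0, 0, 0, 2, 0]
  [0, 0, 0, 0, 2]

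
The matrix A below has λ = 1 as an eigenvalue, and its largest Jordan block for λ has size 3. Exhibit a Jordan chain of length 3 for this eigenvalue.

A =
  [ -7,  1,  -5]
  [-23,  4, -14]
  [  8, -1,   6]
A Jordan chain for λ = 1 of length 3:
v_1 = (1, 3, -1)ᵀ
v_2 = (-8, -23, 8)ᵀ
v_3 = (1, 0, 0)ᵀ

Let N = A − (1)·I. We want v_3 with N^3 v_3 = 0 but N^2 v_3 ≠ 0; then v_{j-1} := N · v_j for j = 3, …, 2.

Pick v_3 = (1, 0, 0)ᵀ.
Then v_2 = N · v_3 = (-8, -23, 8)ᵀ.
Then v_1 = N · v_2 = (1, 3, -1)ᵀ.

Sanity check: (A − (1)·I) v_1 = (0, 0, 0)ᵀ = 0. ✓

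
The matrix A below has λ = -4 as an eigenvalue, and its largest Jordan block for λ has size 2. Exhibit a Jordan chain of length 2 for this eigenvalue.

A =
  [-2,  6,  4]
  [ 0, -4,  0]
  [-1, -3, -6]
A Jordan chain for λ = -4 of length 2:
v_1 = (2, 0, -1)ᵀ
v_2 = (1, 0, 0)ᵀ

Let N = A − (-4)·I. We want v_2 with N^2 v_2 = 0 but N^1 v_2 ≠ 0; then v_{j-1} := N · v_j for j = 2, …, 2.

Pick v_2 = (1, 0, 0)ᵀ.
Then v_1 = N · v_2 = (2, 0, -1)ᵀ.

Sanity check: (A − (-4)·I) v_1 = (0, 0, 0)ᵀ = 0. ✓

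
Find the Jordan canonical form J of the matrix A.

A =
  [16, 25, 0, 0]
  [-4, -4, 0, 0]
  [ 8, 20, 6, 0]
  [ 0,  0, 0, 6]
J_2(6) ⊕ J_1(6) ⊕ J_1(6)

The characteristic polynomial is
  det(x·I − A) = x^4 - 24*x^3 + 216*x^2 - 864*x + 1296 = (x - 6)^4

Eigenvalues and multiplicities (the geometric multiplicity of λ is n − rank(A − λI), which equals the number of Jordan blocks for λ):
  λ = 6: algebraic multiplicity = 4, geometric multiplicity = 3

Determining the block sizes for each eigenvalue:
  λ = 6: 3 blocks summing to 4 forces exactly one block of size 2 and the rest size 1 → block sizes [2, 1, 1]

Assembling the blocks gives a Jordan form
J =
  [6, 1, 0, 0]
  [0, 6, 0, 0]
  [0, 0, 6, 0]
  [0, 0, 0, 6]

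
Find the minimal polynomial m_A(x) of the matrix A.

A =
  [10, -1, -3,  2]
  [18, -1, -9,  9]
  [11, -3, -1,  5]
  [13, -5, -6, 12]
x^2 - 10*x + 25

The characteristic polynomial is χ_A(x) = (x - 5)^4, so the eigenvalues are known. The minimal polynomial is
  m_A(x) = Π_λ (x − λ)^{k_λ}
where k_λ is the size of the *largest* Jordan block for λ (equivalently, the smallest k with (A − λI)^k v = 0 for every generalised eigenvector v of λ).

  λ = 5: largest Jordan block has size 2, contributing (x − 5)^2

So m_A(x) = (x - 5)^2 = x^2 - 10*x + 25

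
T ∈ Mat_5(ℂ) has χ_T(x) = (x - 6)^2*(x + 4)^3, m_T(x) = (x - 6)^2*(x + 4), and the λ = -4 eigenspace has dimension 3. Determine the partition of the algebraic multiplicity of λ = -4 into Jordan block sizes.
Block sizes for λ = -4: [1, 1, 1]

Step 1 — from the characteristic polynomial, algebraic multiplicity of λ = -4 is 3. From dim ker(T − (-4)·I) = 3, there are exactly 3 Jordan blocks for λ = -4.
Step 2 — from the minimal polynomial, the factor (x + 4) tells us the largest block for λ = -4 has size 1.
Step 3 — with total size 3, 3 blocks, and largest block 1, the block sizes (in nonincreasing order) are [1, 1, 1].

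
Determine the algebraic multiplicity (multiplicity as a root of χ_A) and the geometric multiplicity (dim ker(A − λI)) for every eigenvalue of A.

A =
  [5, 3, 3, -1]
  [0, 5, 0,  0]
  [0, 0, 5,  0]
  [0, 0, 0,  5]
λ = 5: alg = 4, geom = 3

Step 1 — factor the characteristic polynomial to read off the algebraic multiplicities:
  χ_A(x) = (x - 5)^4

Step 2 — compute geometric multiplicities via the rank-nullity identity g(λ) = n − rank(A − λI):
  rank(A − (5)·I) = 1, so dim ker(A − (5)·I) = n − 1 = 3

Summary:
  λ = 5: algebraic multiplicity = 4, geometric multiplicity = 3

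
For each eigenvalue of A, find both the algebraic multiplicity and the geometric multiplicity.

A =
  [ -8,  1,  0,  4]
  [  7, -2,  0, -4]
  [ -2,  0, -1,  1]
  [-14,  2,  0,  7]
λ = -1: alg = 4, geom = 2

Step 1 — factor the characteristic polynomial to read off the algebraic multiplicities:
  χ_A(x) = (x + 1)^4

Step 2 — compute geometric multiplicities via the rank-nullity identity g(λ) = n − rank(A − λI):
  rank(A − (-1)·I) = 2, so dim ker(A − (-1)·I) = n − 2 = 2

Summary:
  λ = -1: algebraic multiplicity = 4, geometric multiplicity = 2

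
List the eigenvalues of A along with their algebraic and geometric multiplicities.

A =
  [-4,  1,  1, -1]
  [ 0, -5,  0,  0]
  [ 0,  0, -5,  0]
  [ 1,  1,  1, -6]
λ = -5: alg = 4, geom = 3

Step 1 — factor the characteristic polynomial to read off the algebraic multiplicities:
  χ_A(x) = (x + 5)^4

Step 2 — compute geometric multiplicities via the rank-nullity identity g(λ) = n − rank(A − λI):
  rank(A − (-5)·I) = 1, so dim ker(A − (-5)·I) = n − 1 = 3

Summary:
  λ = -5: algebraic multiplicity = 4, geometric multiplicity = 3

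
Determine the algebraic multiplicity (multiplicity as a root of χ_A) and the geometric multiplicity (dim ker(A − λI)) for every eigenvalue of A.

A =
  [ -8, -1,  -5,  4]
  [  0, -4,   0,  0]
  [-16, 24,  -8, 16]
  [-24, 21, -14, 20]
λ = -4: alg = 2, geom = 1; λ = 4: alg = 2, geom = 1

Step 1 — factor the characteristic polynomial to read off the algebraic multiplicities:
  χ_A(x) = (x - 4)^2*(x + 4)^2

Step 2 — compute geometric multiplicities via the rank-nullity identity g(λ) = n − rank(A − λI):
  rank(A − (-4)·I) = 3, so dim ker(A − (-4)·I) = n − 3 = 1
  rank(A − (4)·I) = 3, so dim ker(A − (4)·I) = n − 3 = 1

Summary:
  λ = -4: algebraic multiplicity = 2, geometric multiplicity = 1
  λ = 4: algebraic multiplicity = 2, geometric multiplicity = 1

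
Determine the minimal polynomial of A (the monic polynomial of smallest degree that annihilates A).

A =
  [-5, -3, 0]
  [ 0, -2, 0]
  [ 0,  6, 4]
x^3 + 3*x^2 - 18*x - 40

The characteristic polynomial is χ_A(x) = (x - 4)*(x + 2)*(x + 5), so the eigenvalues are known. The minimal polynomial is
  m_A(x) = Π_λ (x − λ)^{k_λ}
where k_λ is the size of the *largest* Jordan block for λ (equivalently, the smallest k with (A − λI)^k v = 0 for every generalised eigenvector v of λ).

  λ = -5: largest Jordan block has size 1, contributing (x + 5)
  λ = -2: largest Jordan block has size 1, contributing (x + 2)
  λ = 4: largest Jordan block has size 1, contributing (x − 4)

So m_A(x) = (x - 4)*(x + 2)*(x + 5) = x^3 + 3*x^2 - 18*x - 40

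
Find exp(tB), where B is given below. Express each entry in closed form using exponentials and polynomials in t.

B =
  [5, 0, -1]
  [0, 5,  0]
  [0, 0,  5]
e^{tB} =
  [exp(5*t), 0, -t*exp(5*t)]
  [0, exp(5*t), 0]
  [0, 0, exp(5*t)]

Strategy: write B = P · J · P⁻¹ where J is a Jordan canonical form, so e^{tB} = P · e^{tJ} · P⁻¹, and e^{tJ} can be computed block-by-block.

B has Jordan form
J =
  [5, 1, 0]
  [0, 5, 0]
  [0, 0, 5]
(up to reordering of blocks).

Per-block formulas:
  For a 1×1 block at λ = 5: exp(t · [5]) = [e^(5t)].
  For a 2×2 Jordan block J_2(5): exp(t · J_2(5)) = e^(5t)·(I + t·N), where N is the 2×2 nilpotent shift.

After assembling e^{tJ} and conjugating by P, we get:

e^{tB} =
  [exp(5*t), 0, -t*exp(5*t)]
  [0, exp(5*t), 0]
  [0, 0, exp(5*t)]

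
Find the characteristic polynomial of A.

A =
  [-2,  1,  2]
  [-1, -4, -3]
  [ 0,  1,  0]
x^3 + 6*x^2 + 12*x + 8

Expanding det(x·I − A) (e.g. by cofactor expansion or by noting that A is similar to its Jordan form J, which has the same characteristic polynomial as A) gives
  χ_A(x) = x^3 + 6*x^2 + 12*x + 8
which factors as (x + 2)^3. The eigenvalues (with algebraic multiplicities) are λ = -2 with multiplicity 3.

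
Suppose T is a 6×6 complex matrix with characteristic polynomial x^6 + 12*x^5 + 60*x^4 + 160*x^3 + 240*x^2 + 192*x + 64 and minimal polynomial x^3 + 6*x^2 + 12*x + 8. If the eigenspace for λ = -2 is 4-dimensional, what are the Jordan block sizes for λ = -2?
Block sizes for λ = -2: [3, 1, 1, 1]

Step 1 — from the characteristic polynomial, algebraic multiplicity of λ = -2 is 6. From dim ker(T − (-2)·I) = 4, there are exactly 4 Jordan blocks for λ = -2.
Step 2 — from the minimal polynomial, the factor (x + 2)^3 tells us the largest block for λ = -2 has size 3.
Step 3 — with total size 6, 4 blocks, and largest block 3, the block sizes (in nonincreasing order) are [3, 1, 1, 1].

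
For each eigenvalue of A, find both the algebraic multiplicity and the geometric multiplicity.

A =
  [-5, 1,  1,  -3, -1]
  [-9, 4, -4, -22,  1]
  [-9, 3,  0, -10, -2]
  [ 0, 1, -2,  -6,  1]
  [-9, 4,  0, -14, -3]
λ = -2: alg = 5, geom = 2

Step 1 — factor the characteristic polynomial to read off the algebraic multiplicities:
  χ_A(x) = (x + 2)^5

Step 2 — compute geometric multiplicities via the rank-nullity identity g(λ) = n − rank(A − λI):
  rank(A − (-2)·I) = 3, so dim ker(A − (-2)·I) = n − 3 = 2

Summary:
  λ = -2: algebraic multiplicity = 5, geometric multiplicity = 2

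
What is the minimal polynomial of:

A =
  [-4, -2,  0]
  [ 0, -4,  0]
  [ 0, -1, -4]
x^2 + 8*x + 16

The characteristic polynomial is χ_A(x) = (x + 4)^3, so the eigenvalues are known. The minimal polynomial is
  m_A(x) = Π_λ (x − λ)^{k_λ}
where k_λ is the size of the *largest* Jordan block for λ (equivalently, the smallest k with (A − λI)^k v = 0 for every generalised eigenvector v of λ).

  λ = -4: largest Jordan block has size 2, contributing (x + 4)^2

So m_A(x) = (x + 4)^2 = x^2 + 8*x + 16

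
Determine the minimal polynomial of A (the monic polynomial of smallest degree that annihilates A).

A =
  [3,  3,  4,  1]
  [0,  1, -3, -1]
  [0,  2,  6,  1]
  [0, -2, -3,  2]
x^2 - 6*x + 9

The characteristic polynomial is χ_A(x) = (x - 3)^4, so the eigenvalues are known. The minimal polynomial is
  m_A(x) = Π_λ (x − λ)^{k_λ}
where k_λ is the size of the *largest* Jordan block for λ (equivalently, the smallest k with (A − λI)^k v = 0 for every generalised eigenvector v of λ).

  λ = 3: largest Jordan block has size 2, contributing (x − 3)^2

So m_A(x) = (x - 3)^2 = x^2 - 6*x + 9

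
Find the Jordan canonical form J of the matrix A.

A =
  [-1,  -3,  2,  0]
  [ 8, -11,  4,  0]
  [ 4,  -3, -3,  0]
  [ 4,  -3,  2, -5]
J_2(-5) ⊕ J_1(-5) ⊕ J_1(-5)

The characteristic polynomial is
  det(x·I − A) = x^4 + 20*x^3 + 150*x^2 + 500*x + 625 = (x + 5)^4

Eigenvalues and multiplicities (the geometric multiplicity of λ is n − rank(A − λI), which equals the number of Jordan blocks for λ):
  λ = -5: algebraic multiplicity = 4, geometric multiplicity = 3

Determining the block sizes for each eigenvalue:
  λ = -5: 3 blocks summing to 4 forces exactly one block of size 2 and the rest size 1 → block sizes [2, 1, 1]

Assembling the blocks gives a Jordan form
J =
  [-5,  1,  0,  0]
  [ 0, -5,  0,  0]
  [ 0,  0, -5,  0]
  [ 0,  0,  0, -5]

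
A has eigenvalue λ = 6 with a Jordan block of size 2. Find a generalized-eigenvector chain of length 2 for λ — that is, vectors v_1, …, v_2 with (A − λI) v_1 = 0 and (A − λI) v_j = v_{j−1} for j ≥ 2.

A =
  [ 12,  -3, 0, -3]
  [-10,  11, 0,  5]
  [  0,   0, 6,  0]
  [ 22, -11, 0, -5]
A Jordan chain for λ = 6 of length 2:
v_1 = (6, -10, 0, 22)ᵀ
v_2 = (1, 0, 0, 0)ᵀ

Let N = A − (6)·I. We want v_2 with N^2 v_2 = 0 but N^1 v_2 ≠ 0; then v_{j-1} := N · v_j for j = 2, …, 2.

Pick v_2 = (1, 0, 0, 0)ᵀ.
Then v_1 = N · v_2 = (6, -10, 0, 22)ᵀ.

Sanity check: (A − (6)·I) v_1 = (0, 0, 0, 0)ᵀ = 0. ✓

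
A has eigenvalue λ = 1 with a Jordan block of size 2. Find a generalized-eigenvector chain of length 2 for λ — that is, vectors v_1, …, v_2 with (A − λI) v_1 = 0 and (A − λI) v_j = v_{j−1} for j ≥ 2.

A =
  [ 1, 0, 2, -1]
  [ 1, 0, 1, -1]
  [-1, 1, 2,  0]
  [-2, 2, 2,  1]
A Jordan chain for λ = 1 of length 2:
v_1 = (0, 1, -1, -2)ᵀ
v_2 = (1, 0, 0, 0)ᵀ

Let N = A − (1)·I. We want v_2 with N^2 v_2 = 0 but N^1 v_2 ≠ 0; then v_{j-1} := N · v_j for j = 2, …, 2.

Pick v_2 = (1, 0, 0, 0)ᵀ.
Then v_1 = N · v_2 = (0, 1, -1, -2)ᵀ.

Sanity check: (A − (1)·I) v_1 = (0, 0, 0, 0)ᵀ = 0. ✓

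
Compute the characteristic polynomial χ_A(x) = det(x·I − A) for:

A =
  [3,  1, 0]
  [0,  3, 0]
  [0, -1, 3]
x^3 - 9*x^2 + 27*x - 27

Expanding det(x·I − A) (e.g. by cofactor expansion or by noting that A is similar to its Jordan form J, which has the same characteristic polynomial as A) gives
  χ_A(x) = x^3 - 9*x^2 + 27*x - 27
which factors as (x - 3)^3. The eigenvalues (with algebraic multiplicities) are λ = 3 with multiplicity 3.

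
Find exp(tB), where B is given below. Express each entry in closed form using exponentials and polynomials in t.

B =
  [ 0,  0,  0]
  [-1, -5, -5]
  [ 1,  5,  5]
e^{tB} =
  [1, 0, 0]
  [-t, 1 - 5*t, -5*t]
  [t, 5*t, 5*t + 1]

Strategy: write B = P · J · P⁻¹ where J is a Jordan canonical form, so e^{tB} = P · e^{tJ} · P⁻¹, and e^{tJ} can be computed block-by-block.

B has Jordan form
J =
  [0, 1, 0]
  [0, 0, 0]
  [0, 0, 0]
(up to reordering of blocks).

Per-block formulas:
  For a 2×2 Jordan block J_2(0): exp(t · J_2(0)) = e^(0t)·(I + t·N), where N is the 2×2 nilpotent shift.
  For a 1×1 block at λ = 0: exp(t · [0]) = [e^(0t)].

After assembling e^{tJ} and conjugating by P, we get:

e^{tB} =
  [1, 0, 0]
  [-t, 1 - 5*t, -5*t]
  [t, 5*t, 5*t + 1]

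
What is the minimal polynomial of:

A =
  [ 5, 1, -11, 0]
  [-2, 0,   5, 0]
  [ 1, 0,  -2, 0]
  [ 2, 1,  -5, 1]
x^3 - 3*x^2 + 3*x - 1

The characteristic polynomial is χ_A(x) = (x - 1)^4, so the eigenvalues are known. The minimal polynomial is
  m_A(x) = Π_λ (x − λ)^{k_λ}
where k_λ is the size of the *largest* Jordan block for λ (equivalently, the smallest k with (A − λI)^k v = 0 for every generalised eigenvector v of λ).

  λ = 1: largest Jordan block has size 3, contributing (x − 1)^3

So m_A(x) = (x - 1)^3 = x^3 - 3*x^2 + 3*x - 1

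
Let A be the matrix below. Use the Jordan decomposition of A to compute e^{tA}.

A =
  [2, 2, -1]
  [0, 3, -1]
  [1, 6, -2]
e^{tA} =
  [t*exp(t) + exp(t), 2*t*exp(t), -t*exp(t)]
  [-t^2*exp(t)/2, -t^2*exp(t) + 2*t*exp(t) + exp(t), t^2*exp(t)/2 - t*exp(t)]
  [-t^2*exp(t) + t*exp(t), -2*t^2*exp(t) + 6*t*exp(t), t^2*exp(t) - 3*t*exp(t) + exp(t)]

Strategy: write A = P · J · P⁻¹ where J is a Jordan canonical form, so e^{tA} = P · e^{tJ} · P⁻¹, and e^{tJ} can be computed block-by-block.

A has Jordan form
J =
  [1, 1, 0]
  [0, 1, 1]
  [0, 0, 1]
(up to reordering of blocks).

Per-block formulas:
  For a 3×3 Jordan block J_3(1): exp(t · J_3(1)) = e^(1t)·(I + t·N + (t^2/2)·N^2), where N is the 3×3 nilpotent shift.

After assembling e^{tJ} and conjugating by P, we get:

e^{tA} =
  [t*exp(t) + exp(t), 2*t*exp(t), -t*exp(t)]
  [-t^2*exp(t)/2, -t^2*exp(t) + 2*t*exp(t) + exp(t), t^2*exp(t)/2 - t*exp(t)]
  [-t^2*exp(t) + t*exp(t), -2*t^2*exp(t) + 6*t*exp(t), t^2*exp(t) - 3*t*exp(t) + exp(t)]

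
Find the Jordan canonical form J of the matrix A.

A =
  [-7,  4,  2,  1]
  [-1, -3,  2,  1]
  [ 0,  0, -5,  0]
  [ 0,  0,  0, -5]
J_3(-5) ⊕ J_1(-5)

The characteristic polynomial is
  det(x·I − A) = x^4 + 20*x^3 + 150*x^2 + 500*x + 625 = (x + 5)^4

Eigenvalues and multiplicities (the geometric multiplicity of λ is n − rank(A − λI), which equals the number of Jordan blocks for λ):
  λ = -5: algebraic multiplicity = 4, geometric multiplicity = 2

Determining the block sizes for each eigenvalue:
  λ = -5: with am = 4 and gm = 2, the partition is not yet determined (e.g. several partitions of 4 into 2 parts exist). Let N = A − (-5)·I. Computing rank(N^1) = 2, rank(N^2) = 1, rank(N^3) = 0; the number of blocks of size ≥ j is rank(N^{j−1}) − rank(N^j), giving [2, 1, 1]. So we have 1 block(s) of size 3, 1 block(s) of size 1 → block sizes [3, 1]

Assembling the blocks gives a Jordan form
J =
  [-5,  1,  0,  0]
  [ 0, -5,  1,  0]
  [ 0,  0, -5,  0]
  [ 0,  0,  0, -5]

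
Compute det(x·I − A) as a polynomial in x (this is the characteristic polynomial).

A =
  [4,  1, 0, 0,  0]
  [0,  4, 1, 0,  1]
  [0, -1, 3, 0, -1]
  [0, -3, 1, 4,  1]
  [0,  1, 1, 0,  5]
x^5 - 20*x^4 + 160*x^3 - 640*x^2 + 1280*x - 1024

Expanding det(x·I − A) (e.g. by cofactor expansion or by noting that A is similar to its Jordan form J, which has the same characteristic polynomial as A) gives
  χ_A(x) = x^5 - 20*x^4 + 160*x^3 - 640*x^2 + 1280*x - 1024
which factors as (x - 4)^5. The eigenvalues (with algebraic multiplicities) are λ = 4 with multiplicity 5.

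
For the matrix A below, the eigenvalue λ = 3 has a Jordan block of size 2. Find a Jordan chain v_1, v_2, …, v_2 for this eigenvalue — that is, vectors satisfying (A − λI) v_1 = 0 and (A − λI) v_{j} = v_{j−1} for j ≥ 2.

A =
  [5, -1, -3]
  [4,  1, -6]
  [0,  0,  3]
A Jordan chain for λ = 3 of length 2:
v_1 = (2, 4, 0)ᵀ
v_2 = (1, 0, 0)ᵀ

Let N = A − (3)·I. We want v_2 with N^2 v_2 = 0 but N^1 v_2 ≠ 0; then v_{j-1} := N · v_j for j = 2, …, 2.

Pick v_2 = (1, 0, 0)ᵀ.
Then v_1 = N · v_2 = (2, 4, 0)ᵀ.

Sanity check: (A − (3)·I) v_1 = (0, 0, 0)ᵀ = 0. ✓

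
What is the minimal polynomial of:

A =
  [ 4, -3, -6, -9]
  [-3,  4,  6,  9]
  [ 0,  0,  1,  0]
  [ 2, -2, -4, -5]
x^2 - 2*x + 1

The characteristic polynomial is χ_A(x) = (x - 1)^4, so the eigenvalues are known. The minimal polynomial is
  m_A(x) = Π_λ (x − λ)^{k_λ}
where k_λ is the size of the *largest* Jordan block for λ (equivalently, the smallest k with (A − λI)^k v = 0 for every generalised eigenvector v of λ).

  λ = 1: largest Jordan block has size 2, contributing (x − 1)^2

So m_A(x) = (x - 1)^2 = x^2 - 2*x + 1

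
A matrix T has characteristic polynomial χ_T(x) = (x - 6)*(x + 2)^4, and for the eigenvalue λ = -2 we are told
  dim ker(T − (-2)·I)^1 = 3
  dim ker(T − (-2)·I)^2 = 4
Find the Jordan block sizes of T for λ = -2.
Block sizes for λ = -2: [2, 1, 1]

From the dimensions of kernels of powers, the number of Jordan blocks of size at least j is d_j − d_{j−1} where d_j = dim ker(N^j) (with d_0 = 0). Computing the differences gives [3, 1].
The number of blocks of size exactly k is (#blocks of size ≥ k) − (#blocks of size ≥ k + 1), so the partition is: 2 block(s) of size 1, 1 block(s) of size 2.
In nonincreasing order the block sizes are [2, 1, 1].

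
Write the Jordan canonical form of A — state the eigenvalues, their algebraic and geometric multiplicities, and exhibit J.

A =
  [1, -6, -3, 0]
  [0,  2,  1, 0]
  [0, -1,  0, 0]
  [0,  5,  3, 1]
J_3(1) ⊕ J_1(1)

The characteristic polynomial is
  det(x·I − A) = x^4 - 4*x^3 + 6*x^2 - 4*x + 1 = (x - 1)^4

Eigenvalues and multiplicities (the geometric multiplicity of λ is n − rank(A − λI), which equals the number of Jordan blocks for λ):
  λ = 1: algebraic multiplicity = 4, geometric multiplicity = 2

Determining the block sizes for each eigenvalue:
  λ = 1: with am = 4 and gm = 2, the partition is not yet determined (e.g. several partitions of 4 into 2 parts exist). Let N = A − (1)·I. Computing rank(N^1) = 2, rank(N^2) = 1, rank(N^3) = 0; the number of blocks of size ≥ j is rank(N^{j−1}) − rank(N^j), giving [2, 1, 1]. So we have 1 block(s) of size 3, 1 block(s) of size 1 → block sizes [3, 1]

Assembling the blocks gives a Jordan form
J =
  [1, 1, 0, 0]
  [0, 1, 1, 0]
  [0, 0, 1, 0]
  [0, 0, 0, 1]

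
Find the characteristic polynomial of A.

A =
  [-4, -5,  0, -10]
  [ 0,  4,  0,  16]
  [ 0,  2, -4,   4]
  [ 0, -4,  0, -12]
x^4 + 16*x^3 + 96*x^2 + 256*x + 256

Expanding det(x·I − A) (e.g. by cofactor expansion or by noting that A is similar to its Jordan form J, which has the same characteristic polynomial as A) gives
  χ_A(x) = x^4 + 16*x^3 + 96*x^2 + 256*x + 256
which factors as (x + 4)^4. The eigenvalues (with algebraic multiplicities) are λ = -4 with multiplicity 4.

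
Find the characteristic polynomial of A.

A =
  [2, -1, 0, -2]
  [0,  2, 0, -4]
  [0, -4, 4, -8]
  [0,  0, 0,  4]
x^4 - 12*x^3 + 52*x^2 - 96*x + 64

Expanding det(x·I − A) (e.g. by cofactor expansion or by noting that A is similar to its Jordan form J, which has the same characteristic polynomial as A) gives
  χ_A(x) = x^4 - 12*x^3 + 52*x^2 - 96*x + 64
which factors as (x - 4)^2*(x - 2)^2. The eigenvalues (with algebraic multiplicities) are λ = 2 with multiplicity 2, λ = 4 with multiplicity 2.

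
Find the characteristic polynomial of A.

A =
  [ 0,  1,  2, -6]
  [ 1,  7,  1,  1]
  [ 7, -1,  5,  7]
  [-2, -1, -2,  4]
x^4 - 16*x^3 + 72*x^2 - 432

Expanding det(x·I − A) (e.g. by cofactor expansion or by noting that A is similar to its Jordan form J, which has the same characteristic polynomial as A) gives
  χ_A(x) = x^4 - 16*x^3 + 72*x^2 - 432
which factors as (x - 6)^3*(x + 2). The eigenvalues (with algebraic multiplicities) are λ = -2 with multiplicity 1, λ = 6 with multiplicity 3.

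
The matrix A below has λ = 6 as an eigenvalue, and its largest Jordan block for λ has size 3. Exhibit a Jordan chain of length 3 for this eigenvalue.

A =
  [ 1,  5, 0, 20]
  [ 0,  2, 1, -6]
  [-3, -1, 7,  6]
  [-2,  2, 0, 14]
A Jordan chain for λ = 6 of length 3:
v_1 = (-15, 9, 0, -6)ᵀ
v_2 = (-5, 0, -3, -2)ᵀ
v_3 = (1, 0, 0, 0)ᵀ

Let N = A − (6)·I. We want v_3 with N^3 v_3 = 0 but N^2 v_3 ≠ 0; then v_{j-1} := N · v_j for j = 3, …, 2.

Pick v_3 = (1, 0, 0, 0)ᵀ.
Then v_2 = N · v_3 = (-5, 0, -3, -2)ᵀ.
Then v_1 = N · v_2 = (-15, 9, 0, -6)ᵀ.

Sanity check: (A − (6)·I) v_1 = (0, 0, 0, 0)ᵀ = 0. ✓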